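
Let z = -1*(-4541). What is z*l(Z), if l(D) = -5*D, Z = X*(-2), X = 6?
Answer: 272460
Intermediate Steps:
Z = -12 (Z = 6*(-2) = -12)
z = 4541
z*l(Z) = 4541*(-5*(-12)) = 4541*60 = 272460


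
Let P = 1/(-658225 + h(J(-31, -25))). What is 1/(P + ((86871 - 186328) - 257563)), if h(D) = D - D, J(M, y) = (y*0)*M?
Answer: -658225/234999489501 ≈ -2.8010e-6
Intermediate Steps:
J(M, y) = 0 (J(M, y) = 0*M = 0)
h(D) = 0
P = -1/658225 (P = 1/(-658225 + 0) = 1/(-658225) = -1/658225 ≈ -1.5192e-6)
1/(P + ((86871 - 186328) - 257563)) = 1/(-1/658225 + ((86871 - 186328) - 257563)) = 1/(-1/658225 + (-99457 - 257563)) = 1/(-1/658225 - 357020) = 1/(-234999489501/658225) = -658225/234999489501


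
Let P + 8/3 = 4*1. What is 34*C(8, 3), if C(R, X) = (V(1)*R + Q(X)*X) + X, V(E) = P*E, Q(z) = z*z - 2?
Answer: 3536/3 ≈ 1178.7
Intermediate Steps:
P = 4/3 (P = -8/3 + 4*1 = -8/3 + 4 = 4/3 ≈ 1.3333)
Q(z) = -2 + z**2 (Q(z) = z**2 - 2 = -2 + z**2)
V(E) = 4*E/3
C(R, X) = X + 4*R/3 + X*(-2 + X**2) (C(R, X) = (((4/3)*1)*R + (-2 + X**2)*X) + X = (4*R/3 + X*(-2 + X**2)) + X = X + 4*R/3 + X*(-2 + X**2))
34*C(8, 3) = 34*(3**3 - 1*3 + (4/3)*8) = 34*(27 - 3 + 32/3) = 34*(104/3) = 3536/3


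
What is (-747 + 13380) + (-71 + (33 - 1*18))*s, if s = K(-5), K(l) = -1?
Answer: 12689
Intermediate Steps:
s = -1
(-747 + 13380) + (-71 + (33 - 1*18))*s = (-747 + 13380) + (-71 + (33 - 1*18))*(-1) = 12633 + (-71 + (33 - 18))*(-1) = 12633 + (-71 + 15)*(-1) = 12633 - 56*(-1) = 12633 + 56 = 12689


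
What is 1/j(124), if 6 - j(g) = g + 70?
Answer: -1/188 ≈ -0.0053191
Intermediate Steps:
j(g) = -64 - g (j(g) = 6 - (g + 70) = 6 - (70 + g) = 6 + (-70 - g) = -64 - g)
1/j(124) = 1/(-64 - 1*124) = 1/(-64 - 124) = 1/(-188) = -1/188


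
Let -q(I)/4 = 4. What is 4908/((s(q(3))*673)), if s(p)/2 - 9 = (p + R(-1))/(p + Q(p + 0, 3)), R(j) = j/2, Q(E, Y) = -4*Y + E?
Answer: 6544/16825 ≈ 0.38895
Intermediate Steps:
q(I) = -16 (q(I) = -4*4 = -16)
Q(E, Y) = E - 4*Y
R(j) = j/2 (R(j) = j*(½) = j/2)
s(p) = 18 + 2*(-½ + p)/(-12 + 2*p) (s(p) = 18 + 2*((p + (½)*(-1))/(p + ((p + 0) - 4*3))) = 18 + 2*((p - ½)/(p + (p - 12))) = 18 + 2*((-½ + p)/(p + (-12 + p))) = 18 + 2*((-½ + p)/(-12 + 2*p)) = 18 + 2*(-½ + p)/(-12 + 2*p))
4908/((s(q(3))*673)) = 4908/((((-217 + 38*(-16))/(2*(-6 - 16)))*673)) = 4908/((((½)*(-217 - 608)/(-22))*673)) = 4908/((((½)*(-1/22)*(-825))*673)) = 4908/(((75/4)*673)) = 4908/(50475/4) = 4908*(4/50475) = 6544/16825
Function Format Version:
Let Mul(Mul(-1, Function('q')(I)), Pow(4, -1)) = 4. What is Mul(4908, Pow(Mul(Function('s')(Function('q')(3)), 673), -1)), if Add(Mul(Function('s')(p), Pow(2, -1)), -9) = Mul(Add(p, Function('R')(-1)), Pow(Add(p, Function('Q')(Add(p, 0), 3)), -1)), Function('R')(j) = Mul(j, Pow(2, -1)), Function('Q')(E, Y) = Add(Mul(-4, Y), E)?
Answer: Rational(6544, 16825) ≈ 0.38895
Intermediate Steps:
Function('q')(I) = -16 (Function('q')(I) = Mul(-4, 4) = -16)
Function('Q')(E, Y) = Add(E, Mul(-4, Y))
Function('R')(j) = Mul(Rational(1, 2), j) (Function('R')(j) = Mul(j, Rational(1, 2)) = Mul(Rational(1, 2), j))
Function('s')(p) = Add(18, Mul(2, Pow(Add(-12, Mul(2, p)), -1), Add(Rational(-1, 2), p))) (Function('s')(p) = Add(18, Mul(2, Mul(Add(p, Mul(Rational(1, 2), -1)), Pow(Add(p, Add(Add(p, 0), Mul(-4, 3))), -1)))) = Add(18, Mul(2, Mul(Add(p, Rational(-1, 2)), Pow(Add(p, Add(p, -12)), -1)))) = Add(18, Mul(2, Mul(Add(Rational(-1, 2), p), Pow(Add(p, Add(-12, p)), -1)))) = Add(18, Mul(2, Mul(Add(Rational(-1, 2), p), Pow(Add(-12, Mul(2, p)), -1)))) = Add(18, Mul(2, Mul(Pow(Add(-12, Mul(2, p)), -1), Add(Rational(-1, 2), p)))) = Add(18, Mul(2, Pow(Add(-12, Mul(2, p)), -1), Add(Rational(-1, 2), p))))
Mul(4908, Pow(Mul(Function('s')(Function('q')(3)), 673), -1)) = Mul(4908, Pow(Mul(Mul(Rational(1, 2), Pow(Add(-6, -16), -1), Add(-217, Mul(38, -16))), 673), -1)) = Mul(4908, Pow(Mul(Mul(Rational(1, 2), Pow(-22, -1), Add(-217, -608)), 673), -1)) = Mul(4908, Pow(Mul(Mul(Rational(1, 2), Rational(-1, 22), -825), 673), -1)) = Mul(4908, Pow(Mul(Rational(75, 4), 673), -1)) = Mul(4908, Pow(Rational(50475, 4), -1)) = Mul(4908, Rational(4, 50475)) = Rational(6544, 16825)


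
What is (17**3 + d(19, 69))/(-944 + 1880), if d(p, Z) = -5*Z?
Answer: 571/117 ≈ 4.8803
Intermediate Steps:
(17**3 + d(19, 69))/(-944 + 1880) = (17**3 - 5*69)/(-944 + 1880) = (4913 - 345)/936 = 4568*(1/936) = 571/117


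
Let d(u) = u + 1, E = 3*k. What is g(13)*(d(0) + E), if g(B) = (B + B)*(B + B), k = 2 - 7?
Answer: -9464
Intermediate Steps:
k = -5
E = -15 (E = 3*(-5) = -15)
d(u) = 1 + u
g(B) = 4*B² (g(B) = (2*B)*(2*B) = 4*B²)
g(13)*(d(0) + E) = (4*13²)*((1 + 0) - 15) = (4*169)*(1 - 15) = 676*(-14) = -9464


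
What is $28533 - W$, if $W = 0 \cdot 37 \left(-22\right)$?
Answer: $28533$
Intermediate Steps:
$W = 0$ ($W = 0 \left(-22\right) = 0$)
$28533 - W = 28533 - 0 = 28533 + 0 = 28533$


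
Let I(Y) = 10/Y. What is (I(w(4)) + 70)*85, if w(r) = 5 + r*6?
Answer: 173400/29 ≈ 5979.3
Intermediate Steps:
w(r) = 5 + 6*r
(I(w(4)) + 70)*85 = (10/(5 + 6*4) + 70)*85 = (10/(5 + 24) + 70)*85 = (10/29 + 70)*85 = (2040/29)*85 = 173400/29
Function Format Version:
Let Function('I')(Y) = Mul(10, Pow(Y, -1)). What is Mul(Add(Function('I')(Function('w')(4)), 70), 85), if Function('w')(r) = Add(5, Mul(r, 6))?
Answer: Rational(173400, 29) ≈ 5979.3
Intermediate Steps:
Function('w')(r) = Add(5, Mul(6, r))
Mul(Add(Function('I')(Function('w')(4)), 70), 85) = Mul(Add(Mul(10, Pow(Add(5, Mul(6, 4)), -1)), 70), 85) = Mul(Add(Mul(10, Pow(Add(5, 24), -1)), 70), 85) = Mul(Add(Mul(10, Pow(29, -1)), 70), 85) = Mul(Add(Mul(10, Rational(1, 29)), 70), 85) = Mul(Add(Rational(10, 29), 70), 85) = Mul(Rational(2040, 29), 85) = Rational(173400, 29)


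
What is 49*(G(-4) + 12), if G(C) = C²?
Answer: 1372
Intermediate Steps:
49*(G(-4) + 12) = 49*((-4)² + 12) = 49*(16 + 12) = 49*28 = 1372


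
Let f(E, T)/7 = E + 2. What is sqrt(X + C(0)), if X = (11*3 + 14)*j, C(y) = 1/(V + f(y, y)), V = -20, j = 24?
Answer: sqrt(40602)/6 ≈ 33.583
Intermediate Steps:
f(E, T) = 14 + 7*E (f(E, T) = 7*(E + 2) = 7*(2 + E) = 14 + 7*E)
C(y) = 1/(-6 + 7*y) (C(y) = 1/(-20 + (14 + 7*y)) = 1/(-6 + 7*y))
X = 1128 (X = (11*3 + 14)*24 = (33 + 14)*24 = 47*24 = 1128)
sqrt(X + C(0)) = sqrt(1128 + 1/(-6 + 7*0)) = sqrt(1128 + 1/(-6 + 0)) = sqrt(1128 + 1/(-6)) = sqrt(1128 - 1/6) = sqrt(6767/6) = sqrt(40602)/6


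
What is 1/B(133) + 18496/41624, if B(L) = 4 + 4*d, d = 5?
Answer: 60691/124872 ≈ 0.48603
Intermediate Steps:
B(L) = 24 (B(L) = 4 + 4*5 = 4 + 20 = 24)
1/B(133) + 18496/41624 = 1/24 + 18496/41624 = 1/24 + 18496*(1/41624) = 1/24 + 2312/5203 = 60691/124872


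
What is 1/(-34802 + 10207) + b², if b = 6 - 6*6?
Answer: 22135499/24595 ≈ 900.00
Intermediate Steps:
b = -30 (b = 6 - 36 = -30)
1/(-34802 + 10207) + b² = 1/(-34802 + 10207) + (-30)² = 1/(-24595) + 900 = -1/24595 + 900 = 22135499/24595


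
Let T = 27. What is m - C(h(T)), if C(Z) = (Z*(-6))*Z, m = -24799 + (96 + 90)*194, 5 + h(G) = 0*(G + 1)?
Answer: 11435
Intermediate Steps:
h(G) = -5 (h(G) = -5 + 0*(G + 1) = -5 + 0*(1 + G) = -5 + 0 = -5)
m = 11285 (m = -24799 + 186*194 = -24799 + 36084 = 11285)
C(Z) = -6*Z² (C(Z) = (-6*Z)*Z = -6*Z²)
m - C(h(T)) = 11285 - (-6)*(-5)² = 11285 - (-6)*25 = 11285 - 1*(-150) = 11285 + 150 = 11435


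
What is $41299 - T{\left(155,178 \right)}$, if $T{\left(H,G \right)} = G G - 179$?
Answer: $9794$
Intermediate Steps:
$T{\left(H,G \right)} = -179 + G^{2}$ ($T{\left(H,G \right)} = G^{2} - 179 = -179 + G^{2}$)
$41299 - T{\left(155,178 \right)} = 41299 - \left(-179 + 178^{2}\right) = 41299 - \left(-179 + 31684\right) = 41299 - 31505 = 9794$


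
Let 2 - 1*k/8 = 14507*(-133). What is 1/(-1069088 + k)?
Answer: 1/14366376 ≈ 6.9607e-8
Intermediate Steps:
k = 15435464 (k = 16 - 116056*(-133) = 16 - 8*(-1929431) = 16 + 15435448 = 15435464)
1/(-1069088 + k) = 1/(-1069088 + 15435464) = 1/14366376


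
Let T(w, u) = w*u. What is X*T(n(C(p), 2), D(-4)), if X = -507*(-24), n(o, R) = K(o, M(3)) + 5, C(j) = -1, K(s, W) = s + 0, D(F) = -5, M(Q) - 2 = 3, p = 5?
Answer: -243360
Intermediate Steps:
M(Q) = 5 (M(Q) = 2 + 3 = 5)
K(s, W) = s
n(o, R) = 5 + o (n(o, R) = o + 5 = 5 + o)
T(w, u) = u*w
X = 12168
X*T(n(C(p), 2), D(-4)) = 12168*(-5*(5 - 1)) = 12168*(-5*4) = 12168*(-20) = -243360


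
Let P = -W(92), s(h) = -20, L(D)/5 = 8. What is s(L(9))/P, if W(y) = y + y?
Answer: 5/46 ≈ 0.10870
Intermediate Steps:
L(D) = 40 (L(D) = 5*8 = 40)
W(y) = 2*y
P = -184 (P = -2*92 = -1*184 = -184)
s(L(9))/P = -20/(-184) = -20*(-1/184) = 5/46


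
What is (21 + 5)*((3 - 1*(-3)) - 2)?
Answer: 104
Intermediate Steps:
(21 + 5)*((3 - 1*(-3)) - 2) = 26*((3 + 3) - 2) = 26*(6 - 2) = 26*4 = 104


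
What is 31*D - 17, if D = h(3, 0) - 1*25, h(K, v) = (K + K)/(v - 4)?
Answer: -1677/2 ≈ -838.50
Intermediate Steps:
h(K, v) = 2*K/(-4 + v) (h(K, v) = (2*K)/(-4 + v) = 2*K/(-4 + v))
D = -53/2 (D = 2*3/(-4 + 0) - 1*25 = 2*3/(-4) - 25 = 2*3*(-¼) - 25 = -3/2 - 25 = -53/2 ≈ -26.500)
31*D - 17 = 31*(-53/2) - 17 = -1643/2 - 17 = -1677/2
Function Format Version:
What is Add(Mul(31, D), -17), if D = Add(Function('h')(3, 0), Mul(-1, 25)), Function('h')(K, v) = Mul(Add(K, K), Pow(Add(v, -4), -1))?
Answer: Rational(-1677, 2) ≈ -838.50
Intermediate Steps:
Function('h')(K, v) = Mul(2, K, Pow(Add(-4, v), -1)) (Function('h')(K, v) = Mul(Mul(2, K), Pow(Add(-4, v), -1)) = Mul(2, K, Pow(Add(-4, v), -1)))
D = Rational(-53, 2) (D = Add(Mul(2, 3, Pow(Add(-4, 0), -1)), Mul(-1, 25)) = Add(Mul(2, 3, Pow(-4, -1)), -25) = Add(Mul(2, 3, Rational(-1, 4)), -25) = Add(Rational(-3, 2), -25) = Rational(-53, 2) ≈ -26.500)
Add(Mul(31, D), -17) = Add(Mul(31, Rational(-53, 2)), -17) = Add(Rational(-1643, 2), -17) = Rational(-1677, 2)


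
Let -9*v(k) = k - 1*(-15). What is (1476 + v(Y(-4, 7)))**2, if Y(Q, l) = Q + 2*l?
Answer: 175801081/81 ≈ 2.1704e+6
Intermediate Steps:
v(k) = -5/3 - k/9 (v(k) = -(k - 1*(-15))/9 = -(k + 15)/9 = -(15 + k)/9 = -5/3 - k/9)
(1476 + v(Y(-4, 7)))**2 = (1476 + (-5/3 - (-4 + 2*7)/9))**2 = (1476 + (-5/3 - (-4 + 14)/9))**2 = (1476 + (-5/3 - 1/9*10))**2 = (1476 + (-5/3 - 10/9))**2 = (1476 - 25/9)**2 = (13259/9)**2 = 175801081/81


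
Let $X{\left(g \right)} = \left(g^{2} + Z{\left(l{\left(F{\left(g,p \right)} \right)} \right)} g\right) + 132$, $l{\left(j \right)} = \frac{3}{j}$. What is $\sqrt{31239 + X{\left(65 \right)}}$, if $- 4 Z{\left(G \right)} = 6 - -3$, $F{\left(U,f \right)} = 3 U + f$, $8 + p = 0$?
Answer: $\frac{\sqrt{141799}}{2} \approx 188.28$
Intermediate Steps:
$p = -8$ ($p = -8 + 0 = -8$)
$F{\left(U,f \right)} = f + 3 U$
$Z{\left(G \right)} = - \frac{9}{4}$ ($Z{\left(G \right)} = - \frac{6 - -3}{4} = - \frac{6 + 3}{4} = \left(- \frac{1}{4}\right) 9 = - \frac{9}{4}$)
$X{\left(g \right)} = 132 + g^{2} - \frac{9 g}{4}$ ($X{\left(g \right)} = \left(g^{2} - \frac{9 g}{4}\right) + 132 = 132 + g^{2} - \frac{9 g}{4}$)
$\sqrt{31239 + X{\left(65 \right)}} = \sqrt{31239 + \left(132 + 65^{2} - \frac{585}{4}\right)} = \sqrt{31239 + \left(132 + 4225 - \frac{585}{4}\right)} = \sqrt{31239 + \frac{16843}{4}} = \sqrt{\frac{141799}{4}} = \frac{\sqrt{141799}}{2}$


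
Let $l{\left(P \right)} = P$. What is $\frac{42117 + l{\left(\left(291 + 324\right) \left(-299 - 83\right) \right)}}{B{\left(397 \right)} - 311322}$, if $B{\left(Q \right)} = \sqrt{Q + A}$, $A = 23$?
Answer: $\frac{10004488131}{16153564544} + \frac{64271 \sqrt{105}}{16153564544} \approx 0.61938$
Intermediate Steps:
$B{\left(Q \right)} = \sqrt{23 + Q}$ ($B{\left(Q \right)} = \sqrt{Q + 23} = \sqrt{23 + Q}$)
$\frac{42117 + l{\left(\left(291 + 324\right) \left(-299 - 83\right) \right)}}{B{\left(397 \right)} - 311322} = \frac{42117 + \left(291 + 324\right) \left(-299 - 83\right)}{\sqrt{23 + 397} - 311322} = \frac{42117 + 615 \left(-382\right)}{\sqrt{420} - 311322} = \frac{42117 - 234930}{2 \sqrt{105} - 311322} = - \frac{192813}{-311322 + 2 \sqrt{105}}$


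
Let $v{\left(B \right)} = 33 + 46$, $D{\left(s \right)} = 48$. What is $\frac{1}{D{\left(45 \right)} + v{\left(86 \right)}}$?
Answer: $\frac{1}{127} \approx 0.007874$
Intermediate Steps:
$v{\left(B \right)} = 79$
$\frac{1}{D{\left(45 \right)} + v{\left(86 \right)}} = \frac{1}{48 + 79} = \frac{1}{127}$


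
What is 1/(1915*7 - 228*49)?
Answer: 1/2233 ≈ 0.00044783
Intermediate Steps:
1/(1915*7 - 228*49) = 1/(13405 - 11172) = 1/2233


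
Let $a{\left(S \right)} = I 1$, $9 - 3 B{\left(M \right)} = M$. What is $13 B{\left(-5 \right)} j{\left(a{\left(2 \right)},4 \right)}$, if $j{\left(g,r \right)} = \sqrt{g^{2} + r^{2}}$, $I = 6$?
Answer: $\frac{364 \sqrt{13}}{3} \approx 437.47$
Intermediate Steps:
$B{\left(M \right)} = 3 - \frac{M}{3}$
$a{\left(S \right)} = 6$ ($a{\left(S \right)} = 6 \cdot 1 = 6$)
$13 B{\left(-5 \right)} j{\left(a{\left(2 \right)},4 \right)} = 13 \left(3 - - \frac{5}{3}\right) \sqrt{6^{2} + 4^{2}} = 13 \left(3 + \frac{5}{3}\right) \sqrt{36 + 16} = 13 \cdot \frac{14}{3} \sqrt{52} = \frac{182 \cdot 2 \sqrt{13}}{3} = \frac{364 \sqrt{13}}{3}$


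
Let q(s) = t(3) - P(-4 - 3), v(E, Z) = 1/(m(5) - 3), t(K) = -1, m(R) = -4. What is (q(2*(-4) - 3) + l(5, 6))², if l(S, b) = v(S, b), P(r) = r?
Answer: 1681/49 ≈ 34.306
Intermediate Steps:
v(E, Z) = -⅐ (v(E, Z) = 1/(-4 - 3) = 1/(-7) = -⅐)
l(S, b) = -⅐
q(s) = 6 (q(s) = -1 - (-4 - 3) = -1 - 1*(-7) = -1 + 7 = 6)
(q(2*(-4) - 3) + l(5, 6))² = (6 - ⅐)² = (41/7)² = 1681/49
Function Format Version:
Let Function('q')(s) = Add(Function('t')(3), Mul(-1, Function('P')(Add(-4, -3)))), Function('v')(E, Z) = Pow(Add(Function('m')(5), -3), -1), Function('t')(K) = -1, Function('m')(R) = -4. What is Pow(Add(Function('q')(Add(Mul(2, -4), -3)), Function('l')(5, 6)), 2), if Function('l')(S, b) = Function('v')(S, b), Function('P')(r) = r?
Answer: Rational(1681, 49) ≈ 34.306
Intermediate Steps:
Function('v')(E, Z) = Rational(-1, 7) (Function('v')(E, Z) = Pow(Add(-4, -3), -1) = Pow(-7, -1) = Rational(-1, 7))
Function('l')(S, b) = Rational(-1, 7)
Function('q')(s) = 6 (Function('q')(s) = Add(-1, Mul(-1, Add(-4, -3))) = Add(-1, Mul(-1, -7)) = Add(-1, 7) = 6)
Pow(Add(Function('q')(Add(Mul(2, -4), -3)), Function('l')(5, 6)), 2) = Pow(Add(6, Rational(-1, 7)), 2) = Pow(Rational(41, 7), 2) = Rational(1681, 49)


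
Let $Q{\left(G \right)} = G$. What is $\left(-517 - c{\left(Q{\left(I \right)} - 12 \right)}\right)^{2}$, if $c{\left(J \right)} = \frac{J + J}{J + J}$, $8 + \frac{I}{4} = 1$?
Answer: $268324$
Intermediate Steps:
$I = -28$ ($I = -32 + 4 \cdot 1 = -32 + 4 = -28$)
$c{\left(J \right)} = 1$ ($c{\left(J \right)} = \frac{2 J}{2 J} = 2 J \frac{1}{2 J} = 1$)
$\left(-517 - c{\left(Q{\left(I \right)} - 12 \right)}\right)^{2} = \left(-517 - 1\right)^{2} = \left(-518\right)^{2} = 268324$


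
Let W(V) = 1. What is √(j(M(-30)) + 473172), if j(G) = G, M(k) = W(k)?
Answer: √473173 ≈ 687.88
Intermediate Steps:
M(k) = 1
√(j(M(-30)) + 473172) = √(1 + 473172) = √473173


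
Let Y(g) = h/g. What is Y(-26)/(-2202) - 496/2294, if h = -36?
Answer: -38279/176527 ≈ -0.21685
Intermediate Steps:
Y(g) = -36/g
Y(-26)/(-2202) - 496/2294 = -36/(-26)/(-2202) - 496/2294 = -36*(-1/26)*(-1/2202) - 496*1/2294 = (18/13)*(-1/2202) - 8/37 = -3/4771 - 8/37 = -38279/176527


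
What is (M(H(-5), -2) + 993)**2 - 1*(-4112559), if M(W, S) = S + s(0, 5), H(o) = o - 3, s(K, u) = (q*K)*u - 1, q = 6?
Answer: 5092659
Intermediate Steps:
s(K, u) = -1 + 6*K*u (s(K, u) = (6*K)*u - 1 = 6*K*u - 1 = -1 + 6*K*u)
H(o) = -3 + o
M(W, S) = -1 + S (M(W, S) = S + (-1 + 6*0*5) = S + (-1 + 0) = S - 1 = -1 + S)
(M(H(-5), -2) + 993)**2 - 1*(-4112559) = ((-1 - 2) + 993)**2 - 1*(-4112559) = (-3 + 993)**2 + 4112559 = 990**2 + 4112559 = 980100 + 4112559 = 5092659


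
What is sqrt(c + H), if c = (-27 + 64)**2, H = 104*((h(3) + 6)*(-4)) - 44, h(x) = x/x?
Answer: 23*I*sqrt(3) ≈ 39.837*I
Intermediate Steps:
h(x) = 1
H = -2956 (H = 104*((1 + 6)*(-4)) - 44 = 104*(7*(-4)) - 44 = 104*(-28) - 44 = -2912 - 44 = -2956)
c = 1369 (c = 37**2 = 1369)
sqrt(c + H) = sqrt(1369 - 2956) = sqrt(-1587) = 23*I*sqrt(3)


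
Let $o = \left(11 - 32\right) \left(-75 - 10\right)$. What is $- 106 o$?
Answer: $-189210$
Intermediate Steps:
$o = 1785$ ($o = \left(-21\right) \left(-85\right) = 1785$)
$- 106 o = \left(-106\right) 1785 = -189210$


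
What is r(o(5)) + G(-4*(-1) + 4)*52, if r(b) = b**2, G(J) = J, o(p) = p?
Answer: 441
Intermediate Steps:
r(o(5)) + G(-4*(-1) + 4)*52 = 5**2 + (-4*(-1) + 4)*52 = 25 + (4 + 4)*52 = 25 + 8*52 = 25 + 416 = 441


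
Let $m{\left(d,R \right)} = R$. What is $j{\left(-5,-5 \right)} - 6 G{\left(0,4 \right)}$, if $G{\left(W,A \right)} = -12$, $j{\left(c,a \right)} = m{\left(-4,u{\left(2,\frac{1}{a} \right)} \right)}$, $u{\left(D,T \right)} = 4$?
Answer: $76$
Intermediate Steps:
$j{\left(c,a \right)} = 4$
$j{\left(-5,-5 \right)} - 6 G{\left(0,4 \right)} = 4 - -72 = 4 + 72 = 76$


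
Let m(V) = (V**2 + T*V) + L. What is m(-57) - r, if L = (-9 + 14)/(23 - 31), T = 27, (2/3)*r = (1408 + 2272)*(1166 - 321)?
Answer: -37301525/8 ≈ -4.6627e+6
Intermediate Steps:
r = 4664400 (r = 3*((1408 + 2272)*(1166 - 321))/2 = 3*(3680*845)/2 = (3/2)*3109600 = 4664400)
L = -5/8 (L = 5/(-8) = 5*(-1/8) = -5/8 ≈ -0.62500)
m(V) = -5/8 + V**2 + 27*V (m(V) = (V**2 + 27*V) - 5/8 = -5/8 + V**2 + 27*V)
m(-57) - r = (-5/8 + (-57)**2 + 27*(-57)) - 1*4664400 = (-5/8 + 3249 - 1539) - 4664400 = 13675/8 - 4664400 = -37301525/8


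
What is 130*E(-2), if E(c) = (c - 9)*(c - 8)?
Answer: 14300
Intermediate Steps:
E(c) = (-9 + c)*(-8 + c)
130*E(-2) = 130*(72 + (-2)**2 - 17*(-2)) = 130*(72 + 4 + 34) = 130*110 = 14300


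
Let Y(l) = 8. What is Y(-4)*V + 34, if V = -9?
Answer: -38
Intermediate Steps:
Y(-4)*V + 34 = 8*(-9) + 34 = -72 + 34 = -38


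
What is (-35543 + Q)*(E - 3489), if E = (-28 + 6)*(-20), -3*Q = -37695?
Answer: 70059922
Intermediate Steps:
Q = 12565 (Q = -⅓*(-37695) = 12565)
E = 440 (E = -22*(-20) = 440)
(-35543 + Q)*(E - 3489) = (-35543 + 12565)*(440 - 3489) = -22978*(-3049) = 70059922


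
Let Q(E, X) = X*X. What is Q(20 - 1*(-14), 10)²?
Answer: 10000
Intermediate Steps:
Q(E, X) = X²
Q(20 - 1*(-14), 10)² = (10²)² = 100² = 10000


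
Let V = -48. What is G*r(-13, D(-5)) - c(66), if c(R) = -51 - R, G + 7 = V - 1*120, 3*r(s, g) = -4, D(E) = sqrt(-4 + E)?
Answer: 1051/3 ≈ 350.33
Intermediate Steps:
r(s, g) = -4/3 (r(s, g) = (1/3)*(-4) = -4/3)
G = -175 (G = -7 + (-48 - 1*120) = -7 + (-48 - 120) = -7 - 168 = -175)
G*r(-13, D(-5)) - c(66) = -175*(-4/3) - (-51 - 1*66) = 700/3 - (-51 - 66) = 700/3 - 1*(-117) = 700/3 + 117 = 1051/3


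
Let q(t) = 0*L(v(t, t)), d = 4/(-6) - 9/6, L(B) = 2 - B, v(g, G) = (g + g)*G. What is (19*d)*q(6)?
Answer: 0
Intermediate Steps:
v(g, G) = 2*G*g (v(g, G) = (2*g)*G = 2*G*g)
d = -13/6 (d = 4*(-⅙) - 9*⅙ = -⅔ - 3/2 = -13/6 ≈ -2.1667)
q(t) = 0 (q(t) = 0*(2 - 2*t*t) = 0*(2 - 2*t²) = 0)
(19*d)*q(6) = (19*(-13/6))*0 = -247/6*0 = 0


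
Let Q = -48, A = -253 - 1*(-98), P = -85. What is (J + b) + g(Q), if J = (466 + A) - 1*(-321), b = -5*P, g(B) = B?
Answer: 1009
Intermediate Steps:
A = -155 (A = -253 + 98 = -155)
b = 425 (b = -5*(-85) = 425)
J = 632 (J = (466 - 155) - 1*(-321) = 311 + 321 = 632)
(J + b) + g(Q) = (632 + 425) - 48 = 1057 - 48 = 1009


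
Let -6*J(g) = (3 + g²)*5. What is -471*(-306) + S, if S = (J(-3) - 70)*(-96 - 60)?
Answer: 156606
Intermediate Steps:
J(g) = -5/2 - 5*g²/6 (J(g) = -(3 + g²)*5/6 = -(15 + 5*g²)/6 = -5/2 - 5*g²/6)
S = 12480 (S = ((-5/2 - ⅚*(-3)²) - 70)*(-96 - 60) = ((-5/2 - ⅚*9) - 70)*(-156) = ((-5/2 - 15/2) - 70)*(-156) = (-10 - 70)*(-156) = -80*(-156) = 12480)
-471*(-306) + S = -471*(-306) + 12480 = 144126 + 12480 = 156606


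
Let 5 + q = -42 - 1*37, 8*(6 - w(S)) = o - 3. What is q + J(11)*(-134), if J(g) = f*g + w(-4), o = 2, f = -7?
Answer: 37653/4 ≈ 9413.3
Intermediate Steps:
w(S) = 49/8 (w(S) = 6 - (2 - 3)/8 = 6 - ⅛*(-1) = 6 + ⅛ = 49/8)
J(g) = 49/8 - 7*g (J(g) = -7*g + 49/8 = 49/8 - 7*g)
q = -84 (q = -5 + (-42 - 1*37) = -5 + (-42 - 37) = -5 - 79 = -84)
q + J(11)*(-134) = -84 + (49/8 - 7*11)*(-134) = -84 + (49/8 - 77)*(-134) = -84 - 567/8*(-134) = -84 + 37989/4 = 37653/4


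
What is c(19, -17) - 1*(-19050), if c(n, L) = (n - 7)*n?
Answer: 19278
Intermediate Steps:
c(n, L) = n*(-7 + n) (c(n, L) = (-7 + n)*n = n*(-7 + n))
c(19, -17) - 1*(-19050) = 19*(-7 + 19) - 1*(-19050) = 19*12 + 19050 = 228 + 19050 = 19278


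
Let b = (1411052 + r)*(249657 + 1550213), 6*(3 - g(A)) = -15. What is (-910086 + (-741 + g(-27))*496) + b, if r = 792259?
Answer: 3965672094676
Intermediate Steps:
g(A) = 11/2 (g(A) = 3 - ⅙*(-15) = 3 + 5/2 = 11/2)
b = 3965673369570 (b = (1411052 + 792259)*(249657 + 1550213) = 2203311*1799870 = 3965673369570)
(-910086 + (-741 + g(-27))*496) + b = (-910086 + (-741 + 11/2)*496) + 3965673369570 = (-910086 - 1471/2*496) + 3965673369570 = (-910086 - 364808) + 3965673369570 = -1274894 + 3965673369570 = 3965672094676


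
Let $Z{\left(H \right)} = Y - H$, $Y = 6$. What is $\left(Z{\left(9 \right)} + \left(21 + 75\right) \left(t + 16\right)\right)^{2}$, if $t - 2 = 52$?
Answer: $45118089$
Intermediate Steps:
$t = 54$ ($t = 2 + 52 = 54$)
$Z{\left(H \right)} = 6 - H$
$\left(Z{\left(9 \right)} + \left(21 + 75\right) \left(t + 16\right)\right)^{2} = \left(\left(6 - 9\right) + \left(21 + 75\right) \left(54 + 16\right)\right)^{2} = \left(\left(6 - 9\right) + 96 \cdot 70\right)^{2} = \left(-3 + 6720\right)^{2} = 6717^{2} = 45118089$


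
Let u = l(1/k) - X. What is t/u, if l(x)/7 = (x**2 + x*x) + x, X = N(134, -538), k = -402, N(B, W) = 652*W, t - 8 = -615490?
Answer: -12433044141/7085850238 ≈ -1.7546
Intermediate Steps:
t = -615482 (t = 8 - 615490 = -615482)
X = -350776 (X = 652*(-538) = -350776)
l(x) = 7*x + 14*x**2 (l(x) = 7*((x**2 + x*x) + x) = 7*((x**2 + x**2) + x) = 7*(2*x**2 + x) = 7*(x + 2*x**2) = 7*x + 14*x**2)
u = 14171700476/40401 (u = 7*(1 + 2/(-402))/(-402) - 1*(-350776) = 7*(-1/402)*(1 + 2*(-1/402)) + 350776 = 7*(-1/402)*(1 - 1/201) + 350776 = 7*(-1/402)*(200/201) + 350776 = -700/40401 + 350776 = 14171700476/40401 ≈ 3.5078e+5)
t/u = -615482/14171700476/40401 = -615482*40401/14171700476 = -12433044141/7085850238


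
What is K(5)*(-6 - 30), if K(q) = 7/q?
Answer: -252/5 ≈ -50.400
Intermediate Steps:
K(5)*(-6 - 30) = (7/5)*(-6 - 30) = (7*(⅕))*(-36) = (7/5)*(-36) = -252/5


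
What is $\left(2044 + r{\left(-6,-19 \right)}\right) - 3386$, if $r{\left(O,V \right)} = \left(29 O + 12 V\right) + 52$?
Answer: $-1692$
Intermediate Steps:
$r{\left(O,V \right)} = 52 + 12 V + 29 O$ ($r{\left(O,V \right)} = \left(12 V + 29 O\right) + 52 = 52 + 12 V + 29 O$)
$\left(2044 + r{\left(-6,-19 \right)}\right) - 3386 = \left(2044 + \left(52 + 12 \left(-19\right) + 29 \left(-6\right)\right)\right) - 3386 = \left(2044 - 350\right) - 3386 = 1694 - 3386 = -1692$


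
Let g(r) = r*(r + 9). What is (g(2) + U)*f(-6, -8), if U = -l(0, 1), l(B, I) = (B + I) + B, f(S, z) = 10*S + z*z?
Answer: 84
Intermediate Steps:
f(S, z) = z² + 10*S (f(S, z) = 10*S + z² = z² + 10*S)
l(B, I) = I + 2*B
U = -1 (U = -(1 + 2*0) = -(1 + 0) = -1*1 = -1)
g(r) = r*(9 + r)
(g(2) + U)*f(-6, -8) = (2*(9 + 2) - 1)*((-8)² + 10*(-6)) = (2*11 - 1)*(64 - 60) = (22 - 1)*4 = 21*4 = 84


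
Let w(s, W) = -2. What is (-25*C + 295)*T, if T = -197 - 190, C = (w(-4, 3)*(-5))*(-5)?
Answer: -597915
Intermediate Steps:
C = -50 (C = -2*(-5)*(-5) = 10*(-5) = -50)
T = -387
(-25*C + 295)*T = (-25*(-50) + 295)*(-387) = (1250 + 295)*(-387) = 1545*(-387) = -597915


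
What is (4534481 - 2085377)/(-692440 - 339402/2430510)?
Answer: -47242633040/13357005427 ≈ -3.5369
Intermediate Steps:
(4534481 - 2085377)/(-692440 - 339402/2430510) = 2449104/(-692440 - 339402*1/2430510) = 2449104/(-692440 - 56567/405085) = 2449104/(-280497113967/405085) = 2449104*(-405085/280497113967) = -47242633040/13357005427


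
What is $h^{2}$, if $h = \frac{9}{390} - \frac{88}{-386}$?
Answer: $\frac{39677401}{629508100} \approx 0.063029$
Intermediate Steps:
$h = \frac{6299}{25090}$ ($h = 9 \cdot \frac{1}{390} - - \frac{44}{193} = \frac{3}{130} + \frac{44}{193} = \frac{6299}{25090} \approx 0.25106$)
$h^{2} = \left(\frac{6299}{25090}\right)^{2} = \frac{39677401}{629508100}$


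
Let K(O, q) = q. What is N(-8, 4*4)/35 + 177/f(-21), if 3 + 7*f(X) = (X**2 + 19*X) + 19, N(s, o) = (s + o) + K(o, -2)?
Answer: 43713/2030 ≈ 21.534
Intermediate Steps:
N(s, o) = -2 + o + s (N(s, o) = (s + o) - 2 = (o + s) - 2 = -2 + o + s)
f(X) = 16/7 + X**2/7 + 19*X/7 (f(X) = -3/7 + ((X**2 + 19*X) + 19)/7 = -3/7 + (19 + X**2 + 19*X)/7 = -3/7 + (19/7 + X**2/7 + 19*X/7) = 16/7 + X**2/7 + 19*X/7)
N(-8, 4*4)/35 + 177/f(-21) = (-2 + 4*4 - 8)/35 + 177/(16/7 + (1/7)*(-21)**2 + (19/7)*(-21)) = (-2 + 16 - 8)*(1/35) + 177/(16/7 + (1/7)*441 - 57) = 6*(1/35) + 177/(16/7 + 63 - 57) = 6/35 + 177/(58/7) = 6/35 + 177*(7/58) = 6/35 + 1239/58 = 43713/2030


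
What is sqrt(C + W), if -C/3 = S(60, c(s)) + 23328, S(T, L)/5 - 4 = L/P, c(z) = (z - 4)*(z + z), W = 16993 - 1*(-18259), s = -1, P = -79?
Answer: I*sqrt(217125022)/79 ≈ 186.52*I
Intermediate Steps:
W = 35252 (W = 16993 + 18259 = 35252)
c(z) = 2*z*(-4 + z) (c(z) = (-4 + z)*(2*z) = 2*z*(-4 + z))
S(T, L) = 20 - 5*L/79 (S(T, L) = 20 + 5*(L/(-79)) = 20 + 5*(L*(-1/79)) = 20 + 5*(-L/79) = 20 - 5*L/79)
C = -5533326/79 (C = -3*((20 - 10*(-1)*(-4 - 1)/79) + 23328) = -3*((20 - 10*(-1)*(-5)/79) + 23328) = -3*((20 - 5/79*10) + 23328) = -3*((20 - 50/79) + 23328) = -3*(1530/79 + 23328) = -3*1844442/79 = -5533326/79 ≈ -70042.)
sqrt(C + W) = sqrt(-5533326/79 + 35252) = sqrt(-2748418/79) = I*sqrt(217125022)/79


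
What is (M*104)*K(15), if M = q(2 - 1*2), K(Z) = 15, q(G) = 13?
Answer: 20280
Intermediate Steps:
M = 13
(M*104)*K(15) = (13*104)*15 = 1352*15 = 20280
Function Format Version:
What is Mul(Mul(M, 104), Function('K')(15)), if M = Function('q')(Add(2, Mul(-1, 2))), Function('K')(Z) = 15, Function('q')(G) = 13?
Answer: 20280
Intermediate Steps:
M = 13
Mul(Mul(M, 104), Function('K')(15)) = Mul(Mul(13, 104), 15) = Mul(1352, 15) = 20280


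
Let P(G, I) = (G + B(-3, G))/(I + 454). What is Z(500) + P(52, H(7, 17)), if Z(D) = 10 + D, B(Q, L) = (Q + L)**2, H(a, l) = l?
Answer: 242663/471 ≈ 515.21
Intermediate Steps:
B(Q, L) = (L + Q)**2
P(G, I) = (G + (-3 + G)**2)/(454 + I) (P(G, I) = (G + (G - 3)**2)/(I + 454) = (G + (-3 + G)**2)/(454 + I))
Z(500) + P(52, H(7, 17)) = (10 + 500) + (52 + (-3 + 52)**2)/(454 + 17) = 510 + (52 + 49**2)/471 = 510 + (52 + 2401)/471 = 510 + (1/471)*2453 = 510 + 2453/471 = 242663/471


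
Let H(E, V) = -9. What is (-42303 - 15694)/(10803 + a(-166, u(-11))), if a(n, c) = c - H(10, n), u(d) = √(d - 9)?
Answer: -156765891/29224841 + 57997*I*√5/58449682 ≈ -5.3641 + 0.0022187*I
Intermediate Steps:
u(d) = √(-9 + d)
a(n, c) = 9 + c (a(n, c) = c - 1*(-9) = c + 9 = 9 + c)
(-42303 - 15694)/(10803 + a(-166, u(-11))) = (-42303 - 15694)/(10803 + (9 + √(-9 - 11))) = -57997/(10803 + (9 + √(-20))) = -57997/(10803 + (9 + 2*I*√5)) = -57997/(10812 + 2*I*√5)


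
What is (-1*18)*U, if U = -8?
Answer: 144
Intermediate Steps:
(-1*18)*U = -1*18*(-8) = -18*(-8) = 144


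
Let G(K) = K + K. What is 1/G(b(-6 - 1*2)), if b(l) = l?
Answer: -1/16 ≈ -0.062500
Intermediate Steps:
G(K) = 2*K
1/G(b(-6 - 1*2)) = 1/(2*(-6 - 1*2)) = 1/(2*(-6 - 2)) = 1/(2*(-8)) = 1/(-16) = -1/16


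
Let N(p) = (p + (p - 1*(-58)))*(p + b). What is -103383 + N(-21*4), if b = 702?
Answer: -171363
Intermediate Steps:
N(p) = (58 + 2*p)*(702 + p) (N(p) = (p + (p - 1*(-58)))*(p + 702) = (p + (p + 58))*(702 + p) = (p + (58 + p))*(702 + p) = (58 + 2*p)*(702 + p))
-103383 + N(-21*4) = -103383 + (40716 + 2*(-21*4)² + 1462*(-21*4)) = -103383 + (40716 + 2*(-84)² + 1462*(-84)) = -103383 + (40716 + 2*7056 - 122808) = -103383 + (40716 + 14112 - 122808) = -103383 - 67980 = -171363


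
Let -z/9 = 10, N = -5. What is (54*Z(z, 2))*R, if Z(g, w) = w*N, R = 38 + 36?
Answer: -39960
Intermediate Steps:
R = 74
z = -90 (z = -9*10 = -90)
Z(g, w) = -5*w (Z(g, w) = w*(-5) = -5*w)
(54*Z(z, 2))*R = (54*(-5*2))*74 = (54*(-10))*74 = -540*74 = -39960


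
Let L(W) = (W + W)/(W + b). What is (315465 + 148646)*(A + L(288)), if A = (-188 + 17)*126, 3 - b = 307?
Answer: -10016443602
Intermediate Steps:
b = -304 (b = 3 - 1*307 = 3 - 307 = -304)
L(W) = 2*W/(-304 + W) (L(W) = (W + W)/(W - 304) = (2*W)/(-304 + W) = 2*W/(-304 + W))
A = -21546 (A = -171*126 = -21546)
(315465 + 148646)*(A + L(288)) = (315465 + 148646)*(-21546 + 2*288/(-304 + 288)) = 464111*(-21546 + 2*288/(-16)) = 464111*(-21546 + 2*288*(-1/16)) = 464111*(-21546 - 36) = 464111*(-21582) = -10016443602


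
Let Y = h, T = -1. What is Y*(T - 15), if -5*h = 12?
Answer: 192/5 ≈ 38.400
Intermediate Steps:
h = -12/5 (h = -⅕*12 = -12/5 ≈ -2.4000)
Y = -12/5 ≈ -2.4000
Y*(T - 15) = -12*(-1 - 15)/5 = -12/5*(-16) = 192/5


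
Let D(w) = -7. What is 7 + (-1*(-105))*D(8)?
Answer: -728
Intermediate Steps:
7 + (-1*(-105))*D(8) = 7 - 1*(-105)*(-7) = 7 + 105*(-7) = 7 - 735 = -728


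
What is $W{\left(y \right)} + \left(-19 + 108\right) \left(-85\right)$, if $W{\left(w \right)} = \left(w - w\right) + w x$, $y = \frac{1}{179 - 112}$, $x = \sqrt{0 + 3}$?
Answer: $-7565 + \frac{\sqrt{3}}{67} \approx -7565.0$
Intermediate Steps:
$x = \sqrt{3} \approx 1.732$
$y = \frac{1}{67} \approx 0.014925$
$W{\left(w \right)} = w \sqrt{3}$ ($W{\left(w \right)} = \left(w - w\right) + w \sqrt{3} = 0 + w \sqrt{3} = w \sqrt{3}$)
$W{\left(y \right)} + \left(-19 + 108\right) \left(-85\right) = \frac{\sqrt{3}}{67} + \left(-19 + 108\right) \left(-85\right) = \frac{\sqrt{3}}{67} + 89 \left(-85\right) = \frac{\sqrt{3}}{67} - 7565 = -7565 + \frac{\sqrt{3}}{67}$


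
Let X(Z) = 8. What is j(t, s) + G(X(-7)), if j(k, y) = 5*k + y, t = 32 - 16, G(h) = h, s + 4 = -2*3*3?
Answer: 66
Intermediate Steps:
s = -22 (s = -4 - 2*3*3 = -4 - 6*3 = -4 - 18 = -22)
t = 16
j(k, y) = y + 5*k
j(t, s) + G(X(-7)) = (-22 + 5*16) + 8 = (-22 + 80) + 8 = 58 + 8 = 66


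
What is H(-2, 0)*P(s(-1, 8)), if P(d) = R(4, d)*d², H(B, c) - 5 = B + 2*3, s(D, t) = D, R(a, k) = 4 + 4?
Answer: 72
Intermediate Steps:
R(a, k) = 8
H(B, c) = 11 + B (H(B, c) = 5 + (B + 2*3) = 5 + (B + 6) = 5 + (6 + B) = 11 + B)
P(d) = 8*d²
H(-2, 0)*P(s(-1, 8)) = (11 - 2)*(8*(-1)²) = 9*(8*1) = 9*8 = 72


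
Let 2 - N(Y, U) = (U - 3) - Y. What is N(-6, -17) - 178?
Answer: -162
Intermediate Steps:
N(Y, U) = 5 + Y - U (N(Y, U) = 2 - ((U - 3) - Y) = 2 - ((-3 + U) - Y) = 2 - (-3 + U - Y) = 2 + (3 + Y - U) = 5 + Y - U)
N(-6, -17) - 178 = (5 - 6 - 1*(-17)) - 178 = (5 - 6 + 17) - 178 = 16 - 178 = -162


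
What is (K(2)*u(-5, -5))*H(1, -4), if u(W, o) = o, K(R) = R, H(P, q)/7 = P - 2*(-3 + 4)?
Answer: 70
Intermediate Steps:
H(P, q) = -14 + 7*P (H(P, q) = 7*(P - 2*(-3 + 4)) = 7*(P - 2*1) = 7*(P - 2) = 7*(-2 + P) = -14 + 7*P)
(K(2)*u(-5, -5))*H(1, -4) = (2*(-5))*(-14 + 7*1) = -10*(-14 + 7) = -10*(-7) = 70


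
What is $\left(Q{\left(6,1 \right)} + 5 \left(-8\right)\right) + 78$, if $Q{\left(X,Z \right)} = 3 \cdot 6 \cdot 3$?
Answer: $92$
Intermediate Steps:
$Q{\left(X,Z \right)} = 54$ ($Q{\left(X,Z \right)} = 3 \cdot 18 = 54$)
$\left(Q{\left(6,1 \right)} + 5 \left(-8\right)\right) + 78 = \left(54 + 5 \left(-8\right)\right) + 78 = \left(54 - 40\right) + 78 = 14 + 78 = 92$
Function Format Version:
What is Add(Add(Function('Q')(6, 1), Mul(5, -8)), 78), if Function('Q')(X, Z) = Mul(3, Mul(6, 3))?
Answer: 92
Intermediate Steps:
Function('Q')(X, Z) = 54 (Function('Q')(X, Z) = Mul(3, 18) = 54)
Add(Add(Function('Q')(6, 1), Mul(5, -8)), 78) = Add(Add(54, Mul(5, -8)), 78) = Add(Add(54, -40), 78) = Add(14, 78) = 92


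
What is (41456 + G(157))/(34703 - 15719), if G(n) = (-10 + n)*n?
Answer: 64535/18984 ≈ 3.3994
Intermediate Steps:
G(n) = n*(-10 + n)
(41456 + G(157))/(34703 - 15719) = (41456 + 157*(-10 + 157))/(34703 - 15719) = (41456 + 157*147)/18984 = (41456 + 23079)*(1/18984) = 64535*(1/18984) = 64535/18984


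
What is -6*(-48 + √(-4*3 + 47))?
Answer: 288 - 6*√35 ≈ 252.50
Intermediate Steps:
-6*(-48 + √(-4*3 + 47)) = -6*(-48 + √(-12 + 47)) = -6*(-48 + √35) = 288 - 6*√35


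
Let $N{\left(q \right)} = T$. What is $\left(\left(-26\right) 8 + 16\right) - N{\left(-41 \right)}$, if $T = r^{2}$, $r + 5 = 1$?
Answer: $-208$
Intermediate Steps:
$r = -4$ ($r = -5 + 1 = -4$)
$T = 16$ ($T = \left(-4\right)^{2} = 16$)
$N{\left(q \right)} = 16$
$\left(\left(-26\right) 8 + 16\right) - N{\left(-41 \right)} = \left(\left(-26\right) 8 + 16\right) - 16 = \left(-208 + 16\right) - 16 = -192 - 16 = -208$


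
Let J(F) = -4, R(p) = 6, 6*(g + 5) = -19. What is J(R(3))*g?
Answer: 98/3 ≈ 32.667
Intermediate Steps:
g = -49/6 (g = -5 + (1/6)*(-19) = -5 - 19/6 = -49/6 ≈ -8.1667)
J(R(3))*g = -4*(-49/6) = 98/3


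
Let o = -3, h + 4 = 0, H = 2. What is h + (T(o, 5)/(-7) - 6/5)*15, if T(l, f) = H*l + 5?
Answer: -139/7 ≈ -19.857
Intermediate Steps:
h = -4 (h = -4 + 0 = -4)
T(l, f) = 5 + 2*l (T(l, f) = 2*l + 5 = 5 + 2*l)
h + (T(o, 5)/(-7) - 6/5)*15 = -4 + ((5 + 2*(-3))/(-7) - 6/5)*15 = -4 + ((5 - 6)*(-⅐) - 6*⅕)*15 = -4 + (-1*(-⅐) - 6/5)*15 = -4 + (⅐ - 6/5)*15 = -4 - 37/35*15 = -4 - 111/7 = -139/7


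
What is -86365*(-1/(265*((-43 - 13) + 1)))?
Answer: -17273/2915 ≈ -5.9256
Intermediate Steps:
-86365*(-1/(265*((-43 - 13) + 1))) = -86365*(-1/(265*(-56 + 1))) = -86365/((-265*(-55))) = -86365/14575 = -86365*1/14575 = -17273/2915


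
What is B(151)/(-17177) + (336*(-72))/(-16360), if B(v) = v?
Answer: 51634453/35126965 ≈ 1.4699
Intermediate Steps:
B(151)/(-17177) + (336*(-72))/(-16360) = 151/(-17177) + (336*(-72))/(-16360) = 151*(-1/17177) - 24192*(-1/16360) = -151/17177 + 3024/2045 = 51634453/35126965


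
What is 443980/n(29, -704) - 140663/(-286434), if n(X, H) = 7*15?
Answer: 8479049129/2005038 ≈ 4228.9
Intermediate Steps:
n(X, H) = 105
443980/n(29, -704) - 140663/(-286434) = 443980/105 - 140663/(-286434) = 443980*(1/105) - 140663*(-1/286434) = 88796/21 + 140663/286434 = 8479049129/2005038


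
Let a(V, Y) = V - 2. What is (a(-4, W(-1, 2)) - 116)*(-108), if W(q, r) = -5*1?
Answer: 13176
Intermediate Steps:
W(q, r) = -5
a(V, Y) = -2 + V
(a(-4, W(-1, 2)) - 116)*(-108) = ((-2 - 4) - 116)*(-108) = (-6 - 116)*(-108) = -122*(-108) = 13176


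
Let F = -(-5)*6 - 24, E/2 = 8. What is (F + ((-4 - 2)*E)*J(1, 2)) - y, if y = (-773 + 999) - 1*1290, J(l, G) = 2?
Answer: 878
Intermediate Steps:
E = 16 (E = 2*8 = 16)
y = -1064 (y = 226 - 1290 = -1064)
F = 6 (F = -1*(-30) - 24 = 30 - 24 = 6)
(F + ((-4 - 2)*E)*J(1, 2)) - y = (6 + ((-4 - 2)*16)*2) - 1*(-1064) = (6 - 6*16*2) + 1064 = (6 - 96*2) + 1064 = (6 - 192) + 1064 = -186 + 1064 = 878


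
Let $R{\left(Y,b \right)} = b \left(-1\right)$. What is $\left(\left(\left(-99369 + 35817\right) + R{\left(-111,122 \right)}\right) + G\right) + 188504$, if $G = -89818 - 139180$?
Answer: $-104168$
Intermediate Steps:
$R{\left(Y,b \right)} = - b$
$G = -228998$
$\left(\left(\left(-99369 + 35817\right) + R{\left(-111,122 \right)}\right) + G\right) + 188504 = \left(\left(\left(-99369 + 35817\right) - 122\right) - 228998\right) + 188504 = \left(\left(-63552 - 122\right) - 228998\right) + 188504 = \left(-63674 - 228998\right) + 188504 = -292672 + 188504 = -104168$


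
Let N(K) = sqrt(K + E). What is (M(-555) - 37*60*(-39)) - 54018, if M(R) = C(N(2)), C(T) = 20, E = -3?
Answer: 32582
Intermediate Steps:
N(K) = sqrt(-3 + K) (N(K) = sqrt(K - 3) = sqrt(-3 + K))
M(R) = 20
(M(-555) - 37*60*(-39)) - 54018 = (20 - 37*60*(-39)) - 54018 = (20 - 2220*(-39)) - 54018 = (20 + 86580) - 54018 = 86600 - 54018 = 32582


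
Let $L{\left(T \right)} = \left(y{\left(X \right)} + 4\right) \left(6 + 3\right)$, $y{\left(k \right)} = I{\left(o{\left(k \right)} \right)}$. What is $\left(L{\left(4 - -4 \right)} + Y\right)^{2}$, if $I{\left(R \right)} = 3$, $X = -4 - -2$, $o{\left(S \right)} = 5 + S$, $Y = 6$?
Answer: $4761$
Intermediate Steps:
$X = -2$ ($X = -4 + 2 = -2$)
$y{\left(k \right)} = 3$
$L{\left(T \right)} = 63$ ($L{\left(T \right)} = \left(3 + 4\right) \left(6 + 3\right) = 7 \cdot 9 = 63$)
$\left(L{\left(4 - -4 \right)} + Y\right)^{2} = \left(63 + 6\right)^{2} = 69^{2} = 4761$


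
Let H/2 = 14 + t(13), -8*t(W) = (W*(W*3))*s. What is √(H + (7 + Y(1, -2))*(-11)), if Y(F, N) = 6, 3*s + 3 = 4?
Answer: I*√629/2 ≈ 12.54*I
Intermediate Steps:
s = ⅓ (s = -1 + (⅓)*4 = -1 + 4/3 = ⅓ ≈ 0.33333)
t(W) = -W²/8 (t(W) = -W*(W*3)/(8*3) = -W*(3*W)/(8*3) = -3*W²/(8*3) = -W²/8)
H = -57/4 (H = 2*(14 - ⅛*13²) = 2*(14 - ⅛*169) = 2*(14 - 169/8) = 2*(-57/8) = -57/4 ≈ -14.250)
√(H + (7 + Y(1, -2))*(-11)) = √(-57/4 + (7 + 6)*(-11)) = √(-57/4 + 13*(-11)) = √(-57/4 - 143) = √(-629/4) = I*√629/2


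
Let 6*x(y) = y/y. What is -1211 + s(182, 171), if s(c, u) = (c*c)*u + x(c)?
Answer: 33977959/6 ≈ 5.6630e+6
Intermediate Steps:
x(y) = ⅙ (x(y) = (y/y)/6 = (⅙)*1 = ⅙)
s(c, u) = ⅙ + u*c² (s(c, u) = (c*c)*u + ⅙ = c²*u + ⅙ = u*c² + ⅙ = ⅙ + u*c²)
-1211 + s(182, 171) = -1211 + (⅙ + 171*182²) = -1211 + (⅙ + 171*33124) = -1211 + (⅙ + 5664204) = -1211 + 33985225/6 = 33977959/6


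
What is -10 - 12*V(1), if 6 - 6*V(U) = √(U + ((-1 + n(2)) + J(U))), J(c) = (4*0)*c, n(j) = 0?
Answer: -22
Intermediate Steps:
J(c) = 0 (J(c) = 0*c = 0)
V(U) = 1 - √(-1 + U)/6 (V(U) = 1 - √(U + ((-1 + 0) + 0))/6 = 1 - √(U + (-1 + 0))/6 = 1 - √(U - 1)/6 = 1 - √(-1 + U)/6)
-10 - 12*V(1) = -10 - 12*(1 - √(-1 + 1)/6) = -10 - 12*(1 - √0/6) = -10 - 12*(1 - ⅙*0) = -10 - 12*(1 + 0) = -10 - 12*1 = -10 - 12 = -22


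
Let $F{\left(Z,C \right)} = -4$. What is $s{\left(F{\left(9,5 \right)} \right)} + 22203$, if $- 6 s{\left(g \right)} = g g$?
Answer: $\frac{66601}{3} \approx 22200.0$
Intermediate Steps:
$s{\left(g \right)} = - \frac{g^{2}}{6}$ ($s{\left(g \right)} = - \frac{g g}{6} = - \frac{g^{2}}{6}$)
$s{\left(F{\left(9,5 \right)} \right)} + 22203 = - \frac{\left(-4\right)^{2}}{6} + 22203 = \left(- \frac{1}{6}\right) 16 + 22203 = - \frac{8}{3} + 22203 = \frac{66601}{3}$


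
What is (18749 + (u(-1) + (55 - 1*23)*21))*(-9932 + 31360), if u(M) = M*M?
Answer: 416174616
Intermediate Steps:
u(M) = M**2
(18749 + (u(-1) + (55 - 1*23)*21))*(-9932 + 31360) = (18749 + ((-1)**2 + (55 - 1*23)*21))*(-9932 + 31360) = (18749 + (1 + (55 - 23)*21))*21428 = (18749 + (1 + 32*21))*21428 = (18749 + (1 + 672))*21428 = (18749 + 673)*21428 = 19422*21428 = 416174616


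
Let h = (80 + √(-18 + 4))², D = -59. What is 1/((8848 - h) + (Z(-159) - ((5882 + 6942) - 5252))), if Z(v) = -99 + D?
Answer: I/(4*(-1317*I + 40*√14)) ≈ -0.00018741 + 2.1297e-5*I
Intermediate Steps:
Z(v) = -158 (Z(v) = -99 - 59 = -158)
h = (80 + I*√14)² (h = (80 + √(-14))² = (80 + I*√14)² ≈ 6386.0 + 598.67*I)
1/((8848 - h) + (Z(-159) - ((5882 + 6942) - 5252))) = 1/((8848 - (80 + I*√14)²) + (-158 - ((5882 + 6942) - 5252))) = 1/((8848 - (80 + I*√14)²) + (-158 - (12824 - 5252))) = 1/((8848 - (80 + I*√14)²) + (-158 - 1*7572)) = 1/((8848 - (80 + I*√14)²) + (-158 - 7572)) = 1/((8848 - (80 + I*√14)²) - 7730) = 1/(1118 - (80 + I*√14)²)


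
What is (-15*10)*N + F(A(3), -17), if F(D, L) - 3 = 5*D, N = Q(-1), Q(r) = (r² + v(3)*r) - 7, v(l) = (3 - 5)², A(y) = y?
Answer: 1518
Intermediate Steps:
v(l) = 4 (v(l) = (-2)² = 4)
Q(r) = -7 + r² + 4*r (Q(r) = (r² + 4*r) - 7 = -7 + r² + 4*r)
N = -10 (N = -7 + (-1)² + 4*(-1) = -7 + 1 - 4 = -10)
F(D, L) = 3 + 5*D
(-15*10)*N + F(A(3), -17) = -15*10*(-10) + (3 + 5*3) = -150*(-10) + (3 + 15) = 1500 + 18 = 1518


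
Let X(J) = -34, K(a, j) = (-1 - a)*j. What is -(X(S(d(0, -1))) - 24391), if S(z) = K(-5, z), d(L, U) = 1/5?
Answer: 24425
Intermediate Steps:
d(L, U) = ⅕
K(a, j) = j*(-1 - a)
S(z) = 4*z (S(z) = -z*(1 - 5) = -1*z*(-4) = 4*z)
-(X(S(d(0, -1))) - 24391) = -(-34 - 24391) = -1*(-24425) = 24425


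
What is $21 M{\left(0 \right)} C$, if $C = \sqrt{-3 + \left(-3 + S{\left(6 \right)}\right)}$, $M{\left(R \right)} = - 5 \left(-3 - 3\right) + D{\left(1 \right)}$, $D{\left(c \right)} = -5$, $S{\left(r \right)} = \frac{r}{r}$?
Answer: $525 i \sqrt{5} \approx 1173.9 i$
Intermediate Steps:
$S{\left(r \right)} = 1$
$M{\left(R \right)} = 25$ ($M{\left(R \right)} = - 5 \left(-3 - 3\right) - 5 = \left(-5\right) \left(-6\right) - 5 = 30 - 5 = 25$)
$C = i \sqrt{5}$ ($C = \sqrt{-3 + \left(-3 + 1\right)} = \sqrt{-3 - 2} = \sqrt{-5} = i \sqrt{5} \approx 2.2361 i$)
$21 M{\left(0 \right)} C = 21 \cdot 25 i \sqrt{5} = 525 i \sqrt{5}$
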